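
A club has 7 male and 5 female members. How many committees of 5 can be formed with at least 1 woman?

Sum over valid woman counts:
C(5,1)C(7,4) = 175
C(5,2)C(7,3) = 350
C(5,3)C(7,2) = 210
C(5,4)C(7,1) = 35
C(5,5)C(7,0) = 1
Total: 175 + 350 + 210 + 35 + 1.

Final answer: 771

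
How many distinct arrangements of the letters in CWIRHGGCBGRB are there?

Letters (B:2, C:2, G:3, H:1, I:1, R:2, W:1). Total letters: 12.
Permutations = 12!/(3! x 2! x 2! x 2!).

Final answer: 9979200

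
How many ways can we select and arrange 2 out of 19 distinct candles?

P(19,2) = 19!/(19-2)! = 19!/17!.

Final answer: P(19,2) = 342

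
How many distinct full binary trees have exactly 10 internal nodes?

This is counted by the nth Catalan number C_n. Here n = 10.
C_n = C(2n,n)/(n+1), so C_{10} = C(20,10)/11 = 184756/11.

Final answer: C_{10} = 16796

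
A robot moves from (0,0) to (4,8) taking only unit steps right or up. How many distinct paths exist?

Each path has 4 right steps and 8 up steps in some order (12 steps total).
Choose which 8 of the 12 steps are up: C(12,8).

Final answer: C(12,8) = 495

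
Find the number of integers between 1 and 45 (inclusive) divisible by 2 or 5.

Multiples of 2: 22. Multiples of 5: 9. Of both (lcm=10): 4.
By inclusion-exclusion: 22 + 9 - 4.

Final answer: 27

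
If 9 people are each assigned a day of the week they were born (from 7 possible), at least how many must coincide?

There are 7 possible values for day of the week they were born. With 9 people and 7 categories, by pigeonhole: ceiling(9/7).

Final answer: 2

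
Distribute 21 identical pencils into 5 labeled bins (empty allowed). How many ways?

Stars and bars: C(n+k-1, k-1) = C(25,4).

Final answer: C(25,4) = 12650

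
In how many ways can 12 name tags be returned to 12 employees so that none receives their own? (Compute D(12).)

Use the recurrence D(n) = (n-1)(D(n-1) + D(n-2)) with D(0)=1, D(1)=0.
D(2) = 1 x (0 + 1) = 1
D(3) = 2 x (1 + 0) = 2
D(4) = 3 x (2 + 1) = 9
D(5) = 4 x (9 + 2) = 44
D(6) = 5 x (44 + 9) = 265
D(7) = 6 x (265 + 44) = 1854
D(8) = 7 x (1854 + 265) = 14833
D(9) = 8 x (14833 + 1854) = 133496
D(10) = 9 x (133496 + 14833) = 1334961
D(11) = 10 x (1334961 + 133496) = 14684570
D(12) = 11 x (D(11) + D(10)) = 11 x (14684570 + 1334961)

Final answer: D(12) = 176214841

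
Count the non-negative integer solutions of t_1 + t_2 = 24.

Stars and bars with 24 stars and 1 bars:
C(24+2-1, 2-1) = C(25,1).

Final answer: C(25,1) = 25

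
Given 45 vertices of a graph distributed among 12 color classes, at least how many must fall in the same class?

By pigeonhole with 45 objects and 12 categories: ceiling(45/12).

Final answer: 4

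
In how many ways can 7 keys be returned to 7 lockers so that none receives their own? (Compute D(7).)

Use the recurrence D(n) = (n-1)(D(n-1) + D(n-2)) with D(0)=1, D(1)=0.
D(2) = 1 x (0 + 1) = 1
D(3) = 2 x (1 + 0) = 2
D(4) = 3 x (2 + 1) = 9
D(5) = 4 x (9 + 2) = 44
D(6) = 5 x (44 + 9) = 265
D(7) = 6 x (D(6) + D(5)) = 6 x (265 + 44)

Final answer: D(7) = 1854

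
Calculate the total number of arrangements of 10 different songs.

The number of ways to arrange 10 distinct objects is 10!.

Final answer: 10! = 3628800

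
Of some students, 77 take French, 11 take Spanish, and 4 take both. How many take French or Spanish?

|A union B| = |A| + |B| - |A intersect B| = 77 + 11 - 4.

Final answer: 84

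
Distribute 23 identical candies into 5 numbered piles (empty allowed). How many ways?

Stars and bars: C(n+k-1, k-1) = C(27,4).

Final answer: C(27,4) = 17550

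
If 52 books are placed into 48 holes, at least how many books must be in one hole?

By the pigeonhole principle: ceiling(52/48).

Final answer: 2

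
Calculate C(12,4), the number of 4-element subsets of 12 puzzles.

C(12,4) = 12!/(4! x (12-4)!).

Final answer: C(12,4) = 495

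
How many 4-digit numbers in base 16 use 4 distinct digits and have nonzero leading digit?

The leading digit has 15 choices (anything but zero); the next has 15 (anything but the first), then 14, and so on, one fewer each time.
Total: 15 x 15 x 14 x 13.

Final answer: 40950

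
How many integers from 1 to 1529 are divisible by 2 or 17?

Multiples of 2: 764. Multiples of 17: 89. Of both (lcm=34): 44.
By inclusion-exclusion: 764 + 89 - 44.

Final answer: 809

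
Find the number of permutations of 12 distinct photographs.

The number of ways to arrange 12 distinct objects is 12!.

Final answer: 12! = 479001600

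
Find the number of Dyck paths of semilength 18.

Total monotonic paths to (18,18): C(36,18) = 9075135300.
A path is bad iff it touches y = x + 1; reflecting its initial segment maps bad paths bijectively onto all paths to (17,19), of which there are C(36,19) = 8597496600.
Valid Dyck paths: 9075135300 - 8597496600.
(Equivalently, C_{18} = C(36,18)/19 = 9075135300/19.)

Final answer: C_{18} = 477638700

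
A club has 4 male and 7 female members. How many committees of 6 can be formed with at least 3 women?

Sum over valid woman counts:
C(7,3)C(4,3) = 140
C(7,4)C(4,2) = 210
C(7,5)C(4,1) = 84
C(7,6)C(4,0) = 7
Total: 140 + 210 + 84 + 7.

Final answer: 441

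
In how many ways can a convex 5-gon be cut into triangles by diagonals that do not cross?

This is a standard Catalan-number count: the answer is C_n. Here n = 5 - 2 = 3.
C_n = (2n)!/(n!(n+1)!), so C_{3} = 6!/(3! x 4!) = C(6,3)/4 = 20/4.

Final answer: C_{3} = 5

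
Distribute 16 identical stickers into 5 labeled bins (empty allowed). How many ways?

Stars and bars: C(n+k-1, k-1) = C(20,4).

Final answer: C(20,4) = 4845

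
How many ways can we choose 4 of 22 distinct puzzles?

C(22,4) = 22!/(4! x 18!).

Final answer: \binom{22}{4} = 7315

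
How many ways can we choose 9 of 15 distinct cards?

C(15,9) = 15!/(9! x 6!).

Final answer: \binom{15}{9} = 5005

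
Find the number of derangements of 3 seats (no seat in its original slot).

Use the recurrence D(n) = (n-1)(D(n-1) + D(n-2)) with D(0)=1, D(1)=0.
D(2) = 1 x (0 + 1) = 1
D(3) = 2 x (D(2) + D(1)) = 2 x (1 + 0)

Final answer: D(3) = 2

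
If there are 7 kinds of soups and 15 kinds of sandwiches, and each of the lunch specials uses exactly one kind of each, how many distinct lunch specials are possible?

By the multiplication principle: 7 x 15.

Final answer: 105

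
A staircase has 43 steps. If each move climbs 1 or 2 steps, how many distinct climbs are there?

Let f(n) count the ways. The last step is size 1 or 2, so f(n) = f(n-1) + f(n-2) with f(1)=1, f(2)=2.
Building up term by term: f(1)=1, f(2)=2, f(3)=3, f(4)=5, f(5)=8, f(6)=13, f(7)=21, f(8)=34, f(9)=55, f(10)=89, f(11)=144, f(12)=233, f(13)=377, f(14)=610, f(15)=987, f(16)=1597, f(17)=2584, f(18)=4181, f(19)=6765, f(20)=10946, f(21)=17711, f(22)=28657, f(23)=46368, f(24)=75025, f(25)=121393, f(26)=196418, f(27)=317811, f(28)=514229, f(29)=832040, f(30)=1346269, f(31)=2178309, f(32)=3524578, f(33)=5702887, f(34)=9227465, f(35)=14930352, f(36)=24157817, f(37)=39088169, f(38)=63245986, f(39)=102334155, f(40)=165580141, f(41)=267914296, f(42)=433494437, f(43)=701408733.

Final answer: 701408733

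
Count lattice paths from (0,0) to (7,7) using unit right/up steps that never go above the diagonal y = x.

Total monotonic paths to (7,7): C(14,7) = 3432.
A path is bad iff it touches y = x + 1; reflecting its initial segment maps bad paths bijectively onto all paths to (6,8), of which there are C(14,8) = 3003.
Valid Dyck paths: 3432 - 3003.
(Equivalently, C_{7} = C(14,7)/8 = 3432/8.)

Final answer: C_{7} = 429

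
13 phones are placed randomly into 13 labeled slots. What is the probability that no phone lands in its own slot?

Derangements satisfy D(n) = (n-1)(D(n-1) + D(n-2)), starting from D(0)=1, D(1)=0.
Building up: D(2)=1, D(3)=2, D(4)=9, D(5)=44, D(6)=265, D(7)=1854, D(8)=14833, D(9)=133496, D(10)=1334961, D(11)=14684570, D(12)=176214841, D(13)=2290792932.
Total arrangements: 13! = 6227020800.
Probability = D(13)/13! = 63633137/172972800.

Final answer: D(13)/13! = 2290792932/6227020800 = 0.367879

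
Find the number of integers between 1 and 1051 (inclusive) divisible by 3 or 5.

Multiples of 3: 350. Multiples of 5: 210. Of both (lcm=15): 70.
By inclusion-exclusion: 350 + 210 - 70.

Final answer: 490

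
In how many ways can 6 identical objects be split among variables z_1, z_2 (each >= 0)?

Stars and bars with 6 stars and 1 bars:
C(6+2-1, 2-1) = C(7,1).

Final answer: C(7,1) = 7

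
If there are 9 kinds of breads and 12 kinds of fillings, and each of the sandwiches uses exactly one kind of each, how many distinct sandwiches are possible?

By the multiplication principle: 9 x 12.

Final answer: 108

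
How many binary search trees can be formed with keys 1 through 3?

This is counted by the nth Catalan number C_n. Here n = 3.
C_n = C(2n,n)/(n+1), so C_{3} = C(6,3)/4 = 20/4.

Final answer: C_{3} = 5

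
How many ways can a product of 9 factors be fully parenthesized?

The structures are counted by the Catalan number C_n. Here n = 9 - 1 = 8.
Using C_0 = 1 and C_(k+1) = C_k x 2(2k+1)/(k+2), build up term by term: C_1=1, C_2=2, C_3=5, C_4=14, C_5=42, C_6=132, C_7=429, C_8=1430.

Final answer: C_{8} = 1430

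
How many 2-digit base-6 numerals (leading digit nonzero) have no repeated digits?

The leading digit has 5 choices (anything but zero); the next has 5 (anything but the first), then 4, and so on, one fewer each time.
Total: 5 x 5.

Final answer: 25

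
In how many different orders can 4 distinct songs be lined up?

The number of ways to arrange 4 distinct objects is 4!.

Final answer: 4! = 24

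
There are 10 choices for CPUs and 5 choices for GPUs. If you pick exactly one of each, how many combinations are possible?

By the multiplication principle: 10 x 5.

Final answer: 50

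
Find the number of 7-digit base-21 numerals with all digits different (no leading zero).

The leading digit has 20 choices (anything but zero); the next has 20 (anything but the first), then 19, and so on, one fewer each time.
Total: 20 x 20 x 19 x 18 x 17 x 16 x 15.

Final answer: 558144000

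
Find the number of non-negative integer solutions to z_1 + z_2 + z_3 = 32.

Stars and bars with 32 stars and 2 bars:
C(32+3-1, 3-1) = C(34,2).

Final answer: C(34,2) = 561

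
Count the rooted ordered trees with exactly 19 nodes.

This is a standard Catalan-number count: the answer is C_n. Here n = 19 - 1 = 18.
C_n = (2n)!/(n!(n+1)!), so C_{18} = 36!/(18! x 19!) = C(36,18)/19 = 9075135300/19.

Final answer: C_{18} = 477638700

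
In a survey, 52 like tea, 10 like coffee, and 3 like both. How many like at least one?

|A union B| = |A| + |B| - |A intersect B| = 52 + 10 - 3.

Final answer: 59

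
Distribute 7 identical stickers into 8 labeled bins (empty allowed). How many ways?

Stars and bars: C(n+k-1, k-1) = C(14,7).

Final answer: C(14,7) = 3432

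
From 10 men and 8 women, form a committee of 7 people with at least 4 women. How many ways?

Sum over valid woman counts:
C(8,4)C(10,3) = 8400
C(8,5)C(10,2) = 2520
C(8,6)C(10,1) = 280
C(8,7)C(10,0) = 8
Total: 8400 + 2520 + 280 + 8.

Final answer: 11208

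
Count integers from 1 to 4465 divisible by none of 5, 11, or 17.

|div by 5|=893, |div by 11|=405, |div by 17|=262.
|div by 5&11|=81, |div by 5&17|=52, |div by 11&17|=23, |div by all|=4.
By inclusion-exclusion, divisible by at least one: 893+405+262-81-52-23+4 = 1408.
Not divisible by any: 4465 - 1408.

Final answer: 3057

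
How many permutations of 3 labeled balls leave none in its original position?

Derangements satisfy D(n) = (n-1)(D(n-1) + D(n-2)), starting from D(0)=1, D(1)=0.
D(2) = 1 x (0 + 1) = 1
D(3) = 2 x (D(2) + D(1)) = 2 x (1 + 0)

Final answer: D(3) = 2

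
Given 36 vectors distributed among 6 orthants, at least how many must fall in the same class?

By pigeonhole with 36 objects and 6 categories: ceiling(36/6).

Final answer: 6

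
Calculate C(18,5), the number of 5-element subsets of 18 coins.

C(18,5) = 18!/(5! x (18-5)!).

Final answer: C(18,5) = 8568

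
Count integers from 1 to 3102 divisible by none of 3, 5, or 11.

|div by 3|=1034, |div by 5|=620, |div by 11|=282.
|div by 3&5|=206, |div by 3&11|=94, |div by 5&11|=56, |div by all|=18.
By inclusion-exclusion, divisible by at least one: 1034+620+282-206-94-56+18 = 1598.
Not divisible by any: 3102 - 1598.

Final answer: 1504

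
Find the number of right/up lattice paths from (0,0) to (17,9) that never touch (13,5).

Total paths to (17,9): C(26,9) = 3124550.
Paths through (13,5): C(18,5) x C(8,4) = 599760.
Avoiding (13,5): 3124550 - 599760.

Final answer: 2524790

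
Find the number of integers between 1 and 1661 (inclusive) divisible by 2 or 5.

Multiples of 2: 830. Multiples of 5: 332. Of both (lcm=10): 166.
By inclusion-exclusion: 830 + 332 - 166.

Final answer: 996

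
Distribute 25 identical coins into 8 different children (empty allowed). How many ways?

Stars and bars: C(n+k-1, k-1) = C(32,7).

Final answer: C(32,7) = 3365856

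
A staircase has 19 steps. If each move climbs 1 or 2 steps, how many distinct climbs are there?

Condition on the final move: it is a 1-step (f(n-1) ways to get there) or a 2-step (f(n-2) ways), so f(n) = f(n-1) + f(n-2), with f(1)=1, f(2)=2.
Building up term by term: f(1)=1, f(2)=2, f(3)=3, f(4)=5, f(5)=8, f(6)=13, f(7)=21, f(8)=34, f(9)=55, f(10)=89, f(11)=144, f(12)=233, f(13)=377, f(14)=610, f(15)=987, f(16)=1597, f(17)=2584, f(18)=4181, f(19)=6765.

Final answer: 6765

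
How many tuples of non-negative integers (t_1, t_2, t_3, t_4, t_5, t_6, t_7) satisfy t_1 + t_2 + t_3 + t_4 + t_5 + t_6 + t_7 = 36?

Stars and bars with 36 stars and 6 bars:
C(36+7-1, 7-1) = C(42,6).

Final answer: C(42,6) = 5245786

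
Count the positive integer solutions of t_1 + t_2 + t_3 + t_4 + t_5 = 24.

Substitute t'_i = t_i - 1 (so t'_i >= 0). Then sum t'_i = 24 - 5 = 19.
Stars and bars: C(19+5-1, 5-1) = C(23,4).

Final answer: C(23,4) = 8855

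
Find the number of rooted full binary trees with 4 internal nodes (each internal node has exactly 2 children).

This is counted by the nth Catalan number C_n. Here n = 4.
C_n = (2n)!/(n!(n+1)!), so C_{4} = 8!/(4! x 5!) = C(8,4)/5 = 70/5.

Final answer: C_{4} = 14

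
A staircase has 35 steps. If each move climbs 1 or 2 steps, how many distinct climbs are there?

Condition on the final move: it is a 1-step (f(n-1) ways to get there) or a 2-step (f(n-2) ways), so f(n) = f(n-1) + f(n-2), with f(1)=1, f(2)=2.
Building up term by term: f(1)=1, f(2)=2, f(3)=3, f(4)=5, f(5)=8, f(6)=13, f(7)=21, f(8)=34, f(9)=55, f(10)=89, f(11)=144, f(12)=233, f(13)=377, f(14)=610, f(15)=987, f(16)=1597, f(17)=2584, f(18)=4181, f(19)=6765, f(20)=10946, f(21)=17711, f(22)=28657, f(23)=46368, f(24)=75025, f(25)=121393, f(26)=196418, f(27)=317811, f(28)=514229, f(29)=832040, f(30)=1346269, f(31)=2178309, f(32)=3524578, f(33)=5702887, f(34)=9227465, f(35)=14930352.

Final answer: 14930352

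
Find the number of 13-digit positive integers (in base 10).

The leading digit cannot be 0 (9 options); the other 12 digits can be anything (10 options each).
Total: 9 x 10^12.

Final answer: 9000000000000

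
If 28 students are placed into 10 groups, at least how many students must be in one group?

By the pigeonhole principle: ceiling(28/10).

Final answer: 3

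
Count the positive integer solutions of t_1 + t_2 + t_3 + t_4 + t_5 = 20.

Substitute t'_i = t_i - 1 (so t'_i >= 0). Then sum t'_i = 20 - 5 = 15.
Stars and bars: C(15+5-1, 5-1) = C(19,4).

Final answer: C(19,4) = 3876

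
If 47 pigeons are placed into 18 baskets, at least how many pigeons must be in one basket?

By the pigeonhole principle: ceiling(47/18).

Final answer: 3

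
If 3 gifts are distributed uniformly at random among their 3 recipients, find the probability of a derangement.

Use the recurrence D(n) = (n-1)(D(n-1) + D(n-2)) with D(0)=1, D(1)=0.
Building up: D(2)=1, D(3)=2.
Total arrangements: 3! = 6.
Probability = D(3)/3! = 1/3.

Final answer: D(3)/3! = 2/6 = 0.333333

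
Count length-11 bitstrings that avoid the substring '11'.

A valid string ends in 0 (append to any length-(n-1) valid string) or in 01 (append to any length-(n-2) valid string), so a(n) = a(n-1) + a(n-2) with a(1)=2, a(2)=3.
Building up term by term: a(1)=2, a(2)=3, a(3)=5, a(4)=8, a(5)=13, a(6)=21, a(7)=34, a(8)=55, a(9)=89, a(10)=144, a(11)=233.

Final answer: 233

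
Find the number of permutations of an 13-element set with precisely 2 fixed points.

Choose which 2 elements are fixed: C(13,2) = 78.
Derange the remaining 11 using D(j) = (j-1)(D(j-1) + D(j-2)), D(0)=1, D(1)=0: D(2)=1, D(3)=2, D(4)=9, D(5)=44, D(6)=265, D(7)=1854, D(8)=14833, D(9)=133496, D(10)=1334961, D(11)=14684570.
Total: 78 x 14684570.

Final answer: C(13,2) D(11) = 1145396460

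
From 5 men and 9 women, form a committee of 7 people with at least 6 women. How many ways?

Sum over valid woman counts:
C(9,6)C(5,1) = 420
C(9,7)C(5,0) = 36
Total: 420 + 36.

Final answer: 456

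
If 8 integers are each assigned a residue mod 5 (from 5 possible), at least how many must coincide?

There are 5 possible values for residue mod 5. With 8 integers and 5 categories, by pigeonhole: ceiling(8/5).

Final answer: 2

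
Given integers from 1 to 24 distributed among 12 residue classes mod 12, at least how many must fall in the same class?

By pigeonhole with 24 objects and 12 categories: ceiling(24/12).

Final answer: 2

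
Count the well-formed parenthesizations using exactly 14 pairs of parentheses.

This is counted by the nth Catalan number C_n. Here n = 14 (pairs).
Using C_0 = 1 and C_(k+1) = C_k x 2(2k+1)/(k+2), build up term by term: C_1=1, C_2=2, C_3=5, C_4=14, C_5=42, C_6=132, C_7=429, C_8=1430, C_9=4862, C_10=16796, C_11=58786, C_12=208012, C_13=742900, C_14=2674440.

Final answer: C_{14} = 2674440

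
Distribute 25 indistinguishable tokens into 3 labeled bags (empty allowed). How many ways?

Stars and bars: C(n+k-1, k-1) = C(27,2).

Final answer: C(27,2) = 351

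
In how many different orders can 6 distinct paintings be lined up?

The number of ways to arrange 6 distinct objects is 6!.

Final answer: 6! = 720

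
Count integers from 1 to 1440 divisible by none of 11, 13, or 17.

|div by 11|=130, |div by 13|=110, |div by 17|=84.
|div by 11&13|=10, |div by 11&17|=7, |div by 13&17|=6, |div by all|=0.
By inclusion-exclusion, divisible by at least one: 130+110+84-10-7-6+0 = 301.
Not divisible by any: 1440 - 301.

Final answer: 1139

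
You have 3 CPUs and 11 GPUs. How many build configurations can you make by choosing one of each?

By the multiplication principle: 3 x 11.

Final answer: 33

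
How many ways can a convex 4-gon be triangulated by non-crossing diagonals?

This is a standard Catalan-number count: the answer is C_n. Here n = 4 - 2 = 2.
C_n = C(2n,n)/(n+1), so C_{2} = C(4,2)/3 = 6/3.

Final answer: C_{2} = 2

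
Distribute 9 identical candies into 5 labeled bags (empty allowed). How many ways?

Stars and bars: C(n+k-1, k-1) = C(13,4).

Final answer: C(13,4) = 715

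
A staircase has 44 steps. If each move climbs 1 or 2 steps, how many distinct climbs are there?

Let f(n) count the ways. The last step is size 1 or 2, so f(n) = f(n-1) + f(n-2) with f(1)=1, f(2)=2.
Computing successive values: f(1)=1, f(2)=2, f(3)=3, f(4)=5, f(5)=8, f(6)=13, f(7)=21, f(8)=34, f(9)=55, f(10)=89, f(11)=144, f(12)=233, f(13)=377, f(14)=610, f(15)=987, f(16)=1597, f(17)=2584, f(18)=4181, f(19)=6765, f(20)=10946, f(21)=17711, f(22)=28657, f(23)=46368, f(24)=75025, f(25)=121393, f(26)=196418, f(27)=317811, f(28)=514229, f(29)=832040, f(30)=1346269, f(31)=2178309, f(32)=3524578, f(33)=5702887, f(34)=9227465, f(35)=14930352, f(36)=24157817, f(37)=39088169, f(38)=63245986, f(39)=102334155, f(40)=165580141, f(41)=267914296, f(42)=433494437, f(43)=701408733, f(44)=1134903170.

Final answer: 1134903170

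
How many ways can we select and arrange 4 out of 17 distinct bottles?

P(17,4) = 17!/(17-4)! = 17!/13!.

Final answer: P(17,4) = 57120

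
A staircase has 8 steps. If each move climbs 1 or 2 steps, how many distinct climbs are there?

Condition on the final move: it is a 1-step (f(n-1) ways to get there) or a 2-step (f(n-2) ways), so f(n) = f(n-1) + f(n-2), with f(1)=1, f(2)=2.
Iterating the recurrence: f(1)=1, f(2)=2, f(3)=3, f(4)=5, f(5)=8, f(6)=13, f(7)=21, f(8)=34.

Final answer: 34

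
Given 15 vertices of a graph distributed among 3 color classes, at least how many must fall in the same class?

By pigeonhole with 15 objects and 3 categories: ceiling(15/3).

Final answer: 5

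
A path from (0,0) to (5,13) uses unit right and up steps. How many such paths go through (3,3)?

Paths (0,0)->(3,3): C(6,3) = 20.
Paths (3,3)->(5,13): C(12,10) = 66.
By multiplication principle: 20 x 66.

Final answer: 1320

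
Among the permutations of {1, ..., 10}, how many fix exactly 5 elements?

Choose which 5 elements are fixed: C(10,5) = 252.
Derange the remaining 5 using D(j) = (j-1)(D(j-1) + D(j-2)), D(0)=1, D(1)=0: D(2)=1, D(3)=2, D(4)=9, D(5)=44.
Total: 252 x 44.

Final answer: C(10,5) D(5) = 11088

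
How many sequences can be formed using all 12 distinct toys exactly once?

The number of ways to arrange 12 distinct objects is 12!.

Final answer: 12! = 479001600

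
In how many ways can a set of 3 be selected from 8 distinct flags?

C(8,3) = 8!/(3! x 5!).

Final answer: \binom{8}{3} = 56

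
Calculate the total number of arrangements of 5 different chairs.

The number of ways to arrange 5 distinct objects is 5!.

Final answer: 5! = 120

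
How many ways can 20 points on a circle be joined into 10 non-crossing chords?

This is counted by the nth Catalan number C_n. Here n = 20/2 = 10.
C_n = C(2n,n) - C(2n,n+1), so C_{10} = C(20,10) - C(20,11) = 184756 - 167960.

Final answer: C_{10} = 16796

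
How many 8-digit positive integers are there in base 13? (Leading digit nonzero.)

Leading digit: 12 options (nonzero). Other 7 digit(s): 13 options each.
Total: 12 x 13^7.

Final answer: 752982204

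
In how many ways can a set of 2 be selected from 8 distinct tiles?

C(8,2) = 8!/(2! x (8-2)!).

Final answer: C(8,2) = 28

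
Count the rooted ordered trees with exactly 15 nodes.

The structures are counted by the Catalan number C_n. Here n = 15 - 1 = 14.
C_n = (2n)!/(n!(n+1)!), so C_{14} = 28!/(14! x 15!) = C(28,14)/15 = 40116600/15.

Final answer: C_{14} = 2674440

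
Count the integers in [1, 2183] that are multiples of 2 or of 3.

Multiples of 2: 1091. Multiples of 3: 727. Of both (lcm=6): 363.
By inclusion-exclusion: 1091 + 727 - 363.

Final answer: 1455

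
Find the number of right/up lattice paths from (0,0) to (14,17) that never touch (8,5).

Total paths to (14,17): C(31,17) = 265182525.
Paths through (8,5): C(13,5) x C(18,12) = 23891868.
Avoiding (8,5): 265182525 - 23891868.

Final answer: 241290657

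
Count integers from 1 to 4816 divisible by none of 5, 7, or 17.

|div by 5|=963, |div by 7|=688, |div by 17|=283.
|div by 5&7|=137, |div by 5&17|=56, |div by 7&17|=40, |div by all|=8.
By inclusion-exclusion, divisible by at least one: 963+688+283-137-56-40+8 = 1709.
Not divisible by any: 4816 - 1709.

Final answer: 3107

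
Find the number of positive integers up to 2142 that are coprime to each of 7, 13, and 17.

|div by 7|=306, |div by 13|=164, |div by 17|=126.
|div by 7&13|=23, |div by 7&17|=18, |div by 13&17|=9, |div by all|=1.
By inclusion-exclusion, divisible by at least one: 306+164+126-23-18-9+1 = 547.
Not divisible by any: 2142 - 547.

Final answer: 1595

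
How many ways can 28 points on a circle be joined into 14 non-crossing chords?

The structures are counted by the Catalan number C_n. Here n = 28/2 = 14.
C_n = C(2n,n)/(n+1), so C_{14} = C(28,14)/15 = 40116600/15.

Final answer: C_{14} = 2674440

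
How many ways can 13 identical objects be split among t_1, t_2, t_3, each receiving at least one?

Substitute t'_i = t_i - 1 (so t'_i >= 0). Then sum t'_i = 13 - 3 = 10.
Stars and bars: C(10+3-1, 3-1) = C(12,2).

Final answer: C(12,2) = 66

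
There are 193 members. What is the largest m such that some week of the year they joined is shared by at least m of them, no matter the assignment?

There are 52 possible values for week of the year they joined. With 193 members and 52 categories, by pigeonhole: ceiling(193/52).

Final answer: 4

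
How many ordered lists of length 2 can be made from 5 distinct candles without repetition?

P(5,2) = 5!/(5-2)! = 5!/3!.

Final answer: P(5,2) = 20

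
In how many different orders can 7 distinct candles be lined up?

The number of ways to arrange 7 distinct objects is 7!.

Final answer: 7! = 5040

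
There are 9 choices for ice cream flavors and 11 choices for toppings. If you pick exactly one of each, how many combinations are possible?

By the multiplication principle: 9 x 11.

Final answer: 99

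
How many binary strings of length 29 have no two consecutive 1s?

Let a(n) count valid strings. If the last bit is 0 the prefix is any valid string of length n-1; if it is 1 the string must end in 01 with a valid prefix of length n-2. So a(n) = a(n-1) + a(n-2), a(1)=2, a(2)=3.
Building up term by term: a(1)=2, a(2)=3, a(3)=5, a(4)=8, a(5)=13, a(6)=21, a(7)=34, a(8)=55, a(9)=89, a(10)=144, a(11)=233, a(12)=377, a(13)=610, a(14)=987, a(15)=1597, a(16)=2584, a(17)=4181, a(18)=6765, a(19)=10946, a(20)=17711, a(21)=28657, a(22)=46368, a(23)=75025, a(24)=121393, a(25)=196418, a(26)=317811, a(27)=514229, a(28)=832040, a(29)=1346269.

Final answer: 1346269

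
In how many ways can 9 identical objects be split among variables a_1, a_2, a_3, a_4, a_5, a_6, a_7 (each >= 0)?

Stars and bars with 9 stars and 6 bars:
C(9+7-1, 7-1) = C(15,6).

Final answer: C(15,6) = 5005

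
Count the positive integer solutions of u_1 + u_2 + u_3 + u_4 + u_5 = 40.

Substitute u'_i = u_i - 1 (so u'_i >= 0). Then sum u'_i = 40 - 5 = 35.
Stars and bars: C(35+5-1, 5-1) = C(39,4).

Final answer: C(39,4) = 82251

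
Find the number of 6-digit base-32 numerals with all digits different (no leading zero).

The leading digit has 31 choices (anything but zero); the next has 31 (anything but the first), then 30, and so on, one fewer each time.
Total: 31 x 31 x 30 x 29 x 28 x 27.

Final answer: 632068920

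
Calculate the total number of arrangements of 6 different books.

The number of ways to arrange 6 distinct objects is 6!.

Final answer: 6! = 720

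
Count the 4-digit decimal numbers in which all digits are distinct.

First digit: 9 (not 0). Second: 9 (not first). Third: 8, etc.
Total: 9 x 9 x 8 x 7.

Final answer: 4536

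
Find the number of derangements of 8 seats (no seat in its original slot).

D(n) = (n-1)(D(n-1) + D(n-2)), D(0)=1, D(1)=0.
D(2) = 1 x (0 + 1) = 1
D(3) = 2 x (1 + 0) = 2
D(4) = 3 x (2 + 1) = 9
D(5) = 4 x (9 + 2) = 44
D(6) = 5 x (44 + 9) = 265
D(7) = 6 x (265 + 44) = 1854
D(8) = 7 x (D(7) + D(6)) = 7 x (1854 + 265)

Final answer: D(8) = 14833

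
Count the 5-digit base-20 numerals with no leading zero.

These are the integers in [20^4, 20^5), so the count is 20^5 - 20^4 = 19 x 20^4.

Final answer: 3040000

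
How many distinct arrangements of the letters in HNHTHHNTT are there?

Letters (H:4, N:2, T:3). Total letters: 9.
Permutations = 9!/(4! x 3! x 2!).

Final answer: 1260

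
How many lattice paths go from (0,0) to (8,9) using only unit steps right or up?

Each path has 8 right steps and 9 up steps in some order (17 steps total).
Choose which 9 of the 17 steps are up: C(17,9).

Final answer: C(17,9) = 24310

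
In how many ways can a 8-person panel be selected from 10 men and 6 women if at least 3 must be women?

Sum over valid woman counts:
C(6,3)C(10,5) = 5040
C(6,4)C(10,4) = 3150
C(6,5)C(10,3) = 720
C(6,6)C(10,2) = 45
Total: 5040 + 3150 + 720 + 45.

Final answer: 8955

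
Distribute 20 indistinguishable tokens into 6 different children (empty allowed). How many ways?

Stars and bars: C(n+k-1, k-1) = C(25,5).

Final answer: C(25,5) = 53130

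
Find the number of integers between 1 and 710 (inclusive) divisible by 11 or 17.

Multiples of 11: 64. Multiples of 17: 41. Of both (lcm=187): 3.
By inclusion-exclusion: 64 + 41 - 3.

Final answer: 102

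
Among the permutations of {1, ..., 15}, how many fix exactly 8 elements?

Choose which 8 elements are fixed: C(15,8) = 6435.
Derange the remaining 7 using D(j) = (j-1)(D(j-1) + D(j-2)), D(0)=1, D(1)=0: D(2)=1, D(3)=2, D(4)=9, D(5)=44, D(6)=265, D(7)=1854.
Total: 6435 x 1854.

Final answer: C(15,8) D(7) = 11930490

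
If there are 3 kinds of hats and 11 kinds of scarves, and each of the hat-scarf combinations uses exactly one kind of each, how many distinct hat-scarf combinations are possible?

By the multiplication principle: 3 x 11.

Final answer: 33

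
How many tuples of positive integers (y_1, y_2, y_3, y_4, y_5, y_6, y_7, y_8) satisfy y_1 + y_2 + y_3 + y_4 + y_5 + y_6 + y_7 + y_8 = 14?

Substitute y'_i = y_i - 1 (so y'_i >= 0). Then sum y'_i = 14 - 8 = 6.
Stars and bars: C(6+8-1, 8-1) = C(13,7).

Final answer: C(13,7) = 1716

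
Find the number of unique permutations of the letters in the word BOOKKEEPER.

Letters (B:1, E:3, K:2, O:2, P:1, R:1). Total letters: 10.
Permutations = 10!/(3! x 2! x 2!).

Final answer: 151200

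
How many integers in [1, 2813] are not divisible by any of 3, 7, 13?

|div by 3|=937, |div by 7|=401, |div by 13|=216.
|div by 3&7|=133, |div by 3&13|=72, |div by 7&13|=30, |div by all|=10.
By inclusion-exclusion, divisible by at least one: 937+401+216-133-72-30+10 = 1329.
Not divisible by any: 2813 - 1329.

Final answer: 1484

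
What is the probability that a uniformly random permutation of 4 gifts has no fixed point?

Derangements satisfy D(n) = (n-1)(D(n-1) + D(n-2)), starting from D(0)=1, D(1)=0.
Building up: D(2)=1, D(3)=2, D(4)=9.
Total arrangements: 4! = 24.
Probability = D(4)/4! = 3/8.

Final answer: D(4)/4! = 9/24 = 0.375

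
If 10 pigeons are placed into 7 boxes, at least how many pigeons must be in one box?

By the pigeonhole principle: ceiling(10/7).

Final answer: 2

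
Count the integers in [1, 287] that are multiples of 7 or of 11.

Multiples of 7: 41. Multiples of 11: 26. Of both (lcm=77): 3.
By inclusion-exclusion: 41 + 26 - 3.

Final answer: 64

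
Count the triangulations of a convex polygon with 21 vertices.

This is counted by the nth Catalan number C_n. Here n = 21 - 2 = 19.
C_n = C(2n,n)/(n+1), so C_{19} = C(38,19)/20 = 35345263800/20.

Final answer: C_{19} = 1767263190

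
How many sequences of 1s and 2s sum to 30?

Let f(n) be the number of climbs. Removing the last move (1 or 2 steps) gives f(n) = f(n-1) + f(n-2); base cases f(1)=1, f(2)=2.
Iterating the recurrence: f(1)=1, f(2)=2, f(3)=3, f(4)=5, f(5)=8, f(6)=13, f(7)=21, f(8)=34, f(9)=55, f(10)=89, f(11)=144, f(12)=233, f(13)=377, f(14)=610, f(15)=987, f(16)=1597, f(17)=2584, f(18)=4181, f(19)=6765, f(20)=10946, f(21)=17711, f(22)=28657, f(23)=46368, f(24)=75025, f(25)=121393, f(26)=196418, f(27)=317811, f(28)=514229, f(29)=832040, f(30)=1346269.

Final answer: 1346269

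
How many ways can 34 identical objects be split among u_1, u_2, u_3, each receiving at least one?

Substitute u'_i = u_i - 1 (so u'_i >= 0). Then sum u'_i = 34 - 3 = 31.
Stars and bars: C(31+3-1, 3-1) = C(33,2).

Final answer: C(33,2) = 528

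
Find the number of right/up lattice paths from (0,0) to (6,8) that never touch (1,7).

Total paths to (6,8): C(14,8) = 3003.
Paths through (1,7): C(8,7) x C(6,1) = 48.
Avoiding (1,7): 3003 - 48.

Final answer: 2955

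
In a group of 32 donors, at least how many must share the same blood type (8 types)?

There are 8 possible values for blood type (8 types). With 32 donors and 8 categories, by pigeonhole: ceiling(32/8).

Final answer: 4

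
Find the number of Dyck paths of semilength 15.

Total monotonic paths to (15,15): C(30,15) = 155117520.
By the reflection principle, paths that go above the diagonal number C(30,16) = 145422675.
Valid Dyck paths: 155117520 - 145422675.
(Equivalently, C_{15} = C(30,15)/16 = 155117520/16.)

Final answer: C_{15} = 9694845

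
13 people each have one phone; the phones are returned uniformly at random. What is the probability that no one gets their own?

Use the recurrence D(n) = (n-1)(D(n-1) + D(n-2)) with D(0)=1, D(1)=0.
Building up: D(2)=1, D(3)=2, D(4)=9, D(5)=44, D(6)=265, D(7)=1854, D(8)=14833, D(9)=133496, D(10)=1334961, D(11)=14684570, D(12)=176214841, D(13)=2290792932.
Total arrangements: 13! = 6227020800.
Probability = D(13)/13! = 63633137/172972800.

Final answer: D(13)/13! = 2290792932/6227020800 = 0.367879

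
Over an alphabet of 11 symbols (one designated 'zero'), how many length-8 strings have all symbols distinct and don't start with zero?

The leading digit has 10 choices (anything but zero); the next has 10 (anything but the first), then 9, and so on, one fewer each time.
Total: 10 x 10 x 9 x 8 x 7 x 6 x 5 x 4.

Final answer: 6048000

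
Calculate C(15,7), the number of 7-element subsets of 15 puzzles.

C(15,7) = 15!/(7! x 8!).

Final answer: \binom{15}{7} = 6435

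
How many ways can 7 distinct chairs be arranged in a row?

The number of ways to arrange 7 distinct objects is 7!.

Final answer: 7! = 5040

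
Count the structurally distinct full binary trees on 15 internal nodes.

This is a standard Catalan-number count: the answer is C_n. Here n = 15.
Using C_0 = 1 and C_(k+1) = C_k x 2(2k+1)/(k+2), build up term by term: C_1=1, C_2=2, C_3=5, C_4=14, C_5=42, C_6=132, C_7=429, C_8=1430, C_9=4862, C_10=16796, C_11=58786, C_12=208012, C_13=742900, C_14=2674440, C_15=9694845.

Final answer: C_{15} = 9694845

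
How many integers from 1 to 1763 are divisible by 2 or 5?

Multiples of 2: 881. Multiples of 5: 352. Of both (lcm=10): 176.
By inclusion-exclusion: 881 + 352 - 176.

Final answer: 1057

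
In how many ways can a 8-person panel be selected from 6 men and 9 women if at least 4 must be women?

Sum over valid woman counts:
C(9,4)C(6,4) = 1890
C(9,5)C(6,3) = 2520
C(9,6)C(6,2) = 1260
C(9,7)C(6,1) = 216
C(9,8)C(6,0) = 9
Total: 1890 + 2520 + 1260 + 216 + 9.

Final answer: 5895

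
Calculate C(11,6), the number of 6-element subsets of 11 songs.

C(11,6) = 11!/(6! x (11-6)!).

Final answer: C(11,6) = 462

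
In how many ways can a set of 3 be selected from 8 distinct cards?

C(8,3) = 8!/(3! x (8-3)!).

Final answer: C(8,3) = 56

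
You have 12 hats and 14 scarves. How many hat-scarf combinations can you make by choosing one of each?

By the multiplication principle: 12 x 14.

Final answer: 168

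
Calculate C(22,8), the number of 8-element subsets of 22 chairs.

C(22,8) = 22!/(8! x 14!).

Final answer: \binom{22}{8} = 319770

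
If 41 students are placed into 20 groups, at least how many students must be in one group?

By the pigeonhole principle: ceiling(41/20).

Final answer: 3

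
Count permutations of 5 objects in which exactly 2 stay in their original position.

Choose which 2 elements are fixed: C(5,2) = 10.
Derange the remaining 3 using D(j) = (j-1)(D(j-1) + D(j-2)), D(0)=1, D(1)=0: D(2)=1, D(3)=2.
Total: 10 x 2.

Final answer: C(5,2) D(3) = 20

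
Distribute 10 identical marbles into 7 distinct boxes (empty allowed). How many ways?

Stars and bars: C(n+k-1, k-1) = C(16,6).

Final answer: C(16,6) = 8008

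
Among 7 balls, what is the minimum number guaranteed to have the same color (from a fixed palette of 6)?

There are 6 possible values for color (from a fixed palette of 6). With 7 balls and 6 categories, by pigeonhole: ceiling(7/6).

Final answer: 2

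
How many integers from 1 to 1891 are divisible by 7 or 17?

Multiples of 7: 270. Multiples of 17: 111. Of both (lcm=119): 15.
By inclusion-exclusion: 270 + 111 - 15.

Final answer: 366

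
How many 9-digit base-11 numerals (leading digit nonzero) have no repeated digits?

First digit: 10 (nonzero). Second: 10 (not first). Third: 9, etc.
Total: 10 x 10 x 9 x 8 x 7 x 6 x 5 x 4 x 3.

Final answer: 18144000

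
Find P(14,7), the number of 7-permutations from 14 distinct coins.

P(14,7) = 14!/(14-7)! = 14!/7!.

Final answer: P(14,7) = 17297280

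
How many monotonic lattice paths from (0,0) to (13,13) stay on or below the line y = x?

Total monotonic paths to (13,13): C(26,13) = 10400600.
By the reflection principle, paths that go above the diagonal number C(26,14) = 9657700.
Valid Dyck paths: 10400600 - 9657700.
(Check: C(26,13) - C(26,14) = C(26,13)/14, the Catalan number C_{13}.)

Final answer: C_{13} = 742900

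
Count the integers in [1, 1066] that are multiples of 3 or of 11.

Multiples of 3: 355. Multiples of 11: 96. Of both (lcm=33): 32.
By inclusion-exclusion: 355 + 96 - 32.

Final answer: 419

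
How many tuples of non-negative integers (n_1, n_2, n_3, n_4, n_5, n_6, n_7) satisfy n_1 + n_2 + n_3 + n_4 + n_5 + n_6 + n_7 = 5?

Stars and bars with 5 stars and 6 bars:
C(5+7-1, 7-1) = C(11,6).

Final answer: C(11,6) = 462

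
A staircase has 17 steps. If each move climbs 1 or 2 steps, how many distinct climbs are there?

Let f(n) count the ways. The last step is size 1 or 2, so f(n) = f(n-1) + f(n-2) with f(1)=1, f(2)=2.
Building up term by term: f(1)=1, f(2)=2, f(3)=3, f(4)=5, f(5)=8, f(6)=13, f(7)=21, f(8)=34, f(9)=55, f(10)=89, f(11)=144, f(12)=233, f(13)=377, f(14)=610, f(15)=987, f(16)=1597, f(17)=2584.

Final answer: 2584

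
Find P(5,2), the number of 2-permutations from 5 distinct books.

P(5,2) = 5!/(5-2)! = 5!/3!.

Final answer: P(5,2) = 20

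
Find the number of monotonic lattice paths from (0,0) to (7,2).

Each path has 7 right steps and 2 up steps in some order (9 steps total).
Choose which 2 of the 9 steps are up: C(9,2).

Final answer: C(9,2) = 36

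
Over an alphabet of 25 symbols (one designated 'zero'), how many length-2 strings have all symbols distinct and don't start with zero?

The leading digit has 24 choices (anything but zero); the next has 24 (anything but the first), then 23, and so on, one fewer each time.
Total: 24 x 24.

Final answer: 576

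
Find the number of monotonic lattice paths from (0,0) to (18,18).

Each path has 18 right steps and 18 up steps in some order (36 steps total).
Choose which 18 of the 36 steps are up: C(36,18).

Final answer: C(36,18) = 9075135300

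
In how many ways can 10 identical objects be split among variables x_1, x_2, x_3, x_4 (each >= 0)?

Stars and bars with 10 stars and 3 bars:
C(10+4-1, 4-1) = C(13,3).

Final answer: C(13,3) = 286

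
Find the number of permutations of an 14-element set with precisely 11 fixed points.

Choose which 11 elements are fixed: C(14,11) = 364.
Derange the remaining 3 using D(j) = (j-1)(D(j-1) + D(j-2)), D(0)=1, D(1)=0: D(2)=1, D(3)=2.
Total: 364 x 2.

Final answer: C(14,11) D(3) = 728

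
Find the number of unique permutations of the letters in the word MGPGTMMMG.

Letters (G:3, M:4, P:1, T:1). Total letters: 9.
Permutations = 9!/(4! x 3!).

Final answer: 2520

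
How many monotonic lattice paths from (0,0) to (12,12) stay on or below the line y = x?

Total monotonic paths to (12,12): C(24,12) = 2704156.
By the reflection principle, paths that go above the diagonal number C(24,13) = 2496144.
Valid Dyck paths: 2704156 - 2496144.
(Check: C(24,12) - C(24,13) = C(24,12)/13, the Catalan number C_{12}.)

Final answer: C_{12} = 208012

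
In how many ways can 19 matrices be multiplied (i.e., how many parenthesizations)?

This is counted by the nth Catalan number C_n. Here n = 19 - 1 = 18.
C_n = C(2n,n) - C(2n,n+1), so C_{18} = C(36,18) - C(36,19) = 9075135300 - 8597496600.

Final answer: C_{18} = 477638700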